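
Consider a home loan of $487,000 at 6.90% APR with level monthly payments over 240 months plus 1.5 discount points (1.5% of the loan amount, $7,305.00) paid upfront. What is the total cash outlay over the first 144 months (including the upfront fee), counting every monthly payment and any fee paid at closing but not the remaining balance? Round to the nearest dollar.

$546,805

Monthly rate = 6.9%/12 = 0.0057500; payment = 487,000 × 0.0057500 / (1 − (1+0.0057500)^−240) = $3,746.53.
Total outlay = 144 × $3,746.53 + $7,305.00 = $546,805.32.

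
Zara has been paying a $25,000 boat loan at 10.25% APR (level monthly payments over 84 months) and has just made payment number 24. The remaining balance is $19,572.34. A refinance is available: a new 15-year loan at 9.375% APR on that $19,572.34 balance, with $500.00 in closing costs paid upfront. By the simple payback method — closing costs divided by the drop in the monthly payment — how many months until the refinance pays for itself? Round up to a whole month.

Current payment = 25,000 × 10.25%/12 / (1 − (1+0.0085417)^−84) = $418.27.
Refinanced payment = 19,572.34 × 0.0078125 / (1 − (1+0.0078125)^−180) = $202.91.
Monthly savings = $418.27 − $202.91 = $215.36.
Break-even = $500.00 / $215.36 = 2.32 → 3 months.

3 months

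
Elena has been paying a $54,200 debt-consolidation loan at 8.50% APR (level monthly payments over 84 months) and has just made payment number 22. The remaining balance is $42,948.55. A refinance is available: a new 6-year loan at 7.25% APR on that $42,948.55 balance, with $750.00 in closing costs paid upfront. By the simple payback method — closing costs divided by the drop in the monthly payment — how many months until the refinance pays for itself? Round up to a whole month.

Current payment = 54,200 × 8.5%/12 / (1 − (1+0.0070833)^−84) = $858.34.
Refinanced payment = 42,948.55 × 0.0060417 / (1 − (1+0.0060417)^−72) = $737.40.
Monthly savings = $858.34 − $737.40 = $120.94.
Break-even = $750.00 / $120.94 = 6.20 → 7 months.

7 months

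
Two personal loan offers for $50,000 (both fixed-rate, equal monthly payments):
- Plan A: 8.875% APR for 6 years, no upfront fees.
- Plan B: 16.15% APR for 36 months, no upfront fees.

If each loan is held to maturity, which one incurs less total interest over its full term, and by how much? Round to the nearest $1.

Plan B by $1,253

Plan A: at 8.875% the monthly rate is 0.0073958, so the payment is 50,000 × 0.0073958 / (1 − 1.0073958^−72) = $898.18.
Total interest on Plan A = 72 × $898.18 − $50,000 = $14,668.96.
Plan B: at 16.15% the monthly rate is 0.0134583, so the payment is 50,000 × 0.0134583 / (1 − 1.0134583^−36) = $1,761.56.
Total interest on Plan B = 36 × $1,761.56 − $50,000 = $13,416.16.
Plan B is lower by $1,252.80.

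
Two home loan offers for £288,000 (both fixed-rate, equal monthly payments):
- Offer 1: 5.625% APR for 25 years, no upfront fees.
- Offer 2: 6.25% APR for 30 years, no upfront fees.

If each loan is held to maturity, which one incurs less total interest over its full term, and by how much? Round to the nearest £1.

Offer 1: monthly rate = 5.625%/12 = 0.0046875; payment = 288,000 × 0.0046875 / (1 − (1+0.0046875)^−300) = £1,790.14.
Total interest on Offer 1 = 300 × £1,790.14 − £288,000 = £249,042.00.
Offer 2: monthly rate = 6.25%/12 = 0.0052083; payment = 288,000 × 0.0052083 / (1 − (1+0.0052083)^−360) = £1,773.27.
Total interest on Offer 2 = 360 × £1,773.27 − £288,000 = £350,377.20.
Offer 1 is lower by £101,335.20.

Offer 1 by £101,335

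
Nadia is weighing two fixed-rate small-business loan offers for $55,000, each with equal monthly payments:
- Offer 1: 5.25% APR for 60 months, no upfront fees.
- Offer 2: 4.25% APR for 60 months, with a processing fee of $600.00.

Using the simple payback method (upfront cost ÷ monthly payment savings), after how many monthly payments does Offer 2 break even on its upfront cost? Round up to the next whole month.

Offer 1: at 5.25% the monthly rate is 0.0043750, so the payment is 55,000 × 0.0043750 / (1 − 1.0043750^−60) = $1,044.23.
Offer 2: monthly rate = 4.25%/12 = 0.0035417; payment = 55,000 × 0.0035417 / (1 − (1+0.0035417)^−60) = $1,019.13.
Monthly savings = $1,044.23 − $1,019.13 = $25.10.
Break-even = $600.00 / $25.10 = 23.90 → 24 months.

24 months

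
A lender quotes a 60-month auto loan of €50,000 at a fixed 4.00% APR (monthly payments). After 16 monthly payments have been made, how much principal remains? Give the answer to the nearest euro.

With monthly rate i = 4%/12 = 0.0033333, the balance after k of n payments is P · [(1+i)^n − (1+i)^k] / [(1+i)^n − 1].
(1+0.0033333)^60 = 1.22099659 and (1+0.0033333)^16 = 1.05468763, so the balance is 50,000 × (1.22099659 − 1.05468763) / (1.22099659 − 1) = €37,627.04.

€37,627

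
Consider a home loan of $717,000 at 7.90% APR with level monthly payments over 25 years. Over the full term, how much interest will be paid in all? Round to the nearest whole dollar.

$928,953

At 7.90% the monthly rate is 0.0065833, so the payment is 717,000 × 0.0065833 / (1 − 1.0065833^−300) = $5,486.51.
Total paid = 300 × $5,486.51 = $1,645,953.00; interest = $1,645,953.00 − $717,000 = $928,953.00.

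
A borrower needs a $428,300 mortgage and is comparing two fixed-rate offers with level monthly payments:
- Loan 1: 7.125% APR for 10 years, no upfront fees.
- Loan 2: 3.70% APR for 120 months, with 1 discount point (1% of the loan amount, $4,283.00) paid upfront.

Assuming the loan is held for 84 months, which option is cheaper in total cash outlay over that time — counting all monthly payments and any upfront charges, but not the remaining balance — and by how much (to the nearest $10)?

Loan 2 by $56,620

Loan 1: monthly rate = 7.125%/12 = 0.0059375; payment = 428,300 × 0.0059375 / (1 − (1+0.0059375)^−120) = $5,000.56.
Loan 2: at 3.70% the monthly rate is 0.0030833, so the payment is 428,300 × 0.0030833 / (1 − 1.0030833^−120) = $4,275.53.
Over 84 months: Loan 1 costs 84 × $5,000.56 = $420,047.04; Loan 2 costs 84 × $4,275.53 + $4,283.00 = $363,427.52.
Loan 2 is cheaper by $420,047.04 − $363,427.52 = $56,619.52.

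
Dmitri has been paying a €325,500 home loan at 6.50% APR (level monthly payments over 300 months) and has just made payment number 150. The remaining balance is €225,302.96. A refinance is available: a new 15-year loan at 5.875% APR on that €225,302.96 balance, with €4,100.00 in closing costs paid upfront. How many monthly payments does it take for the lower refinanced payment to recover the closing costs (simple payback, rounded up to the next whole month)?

14 months

Current payment = 325,500 × 6.5%/12 / (1 − (1+0.0054167)^−300) = €2,197.80.
Refinanced payment = 225,302.96 × 0.0048958 / (1 − (1+0.0048958)^−180) = €1,886.05.
Monthly savings = €2,197.80 − €1,886.05 = €311.75.
Break-even = €4,100.00 / €311.75 = 13.15 → 14 months.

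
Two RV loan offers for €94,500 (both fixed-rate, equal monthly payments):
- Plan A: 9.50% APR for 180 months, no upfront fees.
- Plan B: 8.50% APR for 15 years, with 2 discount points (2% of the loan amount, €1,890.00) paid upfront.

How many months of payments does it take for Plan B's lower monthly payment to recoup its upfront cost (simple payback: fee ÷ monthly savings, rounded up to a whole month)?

Plan A: monthly rate = 9.5%/12 = 0.0079167; payment = 94,500 × 0.0079167 / (1 − (1+0.0079167)^−180) = €986.79.
Plan B: at 8.50% the monthly rate is 0.0070833, so the payment is 94,500 × 0.0070833 / (1 − 1.0070833^−180) = €930.58.
Monthly savings = €986.79 − €930.58 = €56.21.
Break-even = €1,890.00 / €56.21 = 33.62 → 34 months.

34 months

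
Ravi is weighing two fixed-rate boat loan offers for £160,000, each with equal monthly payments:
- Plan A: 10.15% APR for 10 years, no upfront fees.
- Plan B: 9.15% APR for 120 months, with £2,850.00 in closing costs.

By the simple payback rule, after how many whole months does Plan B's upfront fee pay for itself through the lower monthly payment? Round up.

33 months

Plan A: at 10.15% the monthly rate is 0.0084583, so the payment is 160,000 × 0.0084583 / (1 − 1.0084583^−120) = £2,127.72.
Plan B: monthly rate = 9.15%/12 = 0.0076250; payment = 160,000 × 0.0076250 / (1 − (1+0.0076250)^−120) = £2,039.82.
Monthly savings = £2,127.72 − £2,039.82 = £87.90.
Break-even = £2,850.00 / £87.90 = 32.42 → 33 months.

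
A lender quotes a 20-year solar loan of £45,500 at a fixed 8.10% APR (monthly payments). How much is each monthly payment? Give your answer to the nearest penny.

£383.42

At 8.10% the monthly rate is 0.0067500, so the payment is 45,500 × 0.0067500 / (1 − 1.0067500^−240) = £383.42.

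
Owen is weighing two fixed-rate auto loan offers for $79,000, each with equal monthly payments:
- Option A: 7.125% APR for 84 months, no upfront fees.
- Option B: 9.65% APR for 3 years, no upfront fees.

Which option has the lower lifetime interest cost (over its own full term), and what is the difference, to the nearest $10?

Option B by $9,260

Option A: at 7.125% the monthly rate is 0.0059375, so the payment is 79,000 × 0.0059375 / (1 − 1.0059375^−84) = $1,197.15.
Total interest on Option A = 84 × $1,197.15 − $79,000 = $21,560.60.
Option B: at 9.65% the monthly rate is 0.0080417, so the payment is 79,000 × 0.0080417 / (1 − 1.0080417^−36) = $2,536.15.
Total interest on Option B = 36 × $2,536.15 − $79,000 = $12,301.40.
Option B is lower by $9,259.20.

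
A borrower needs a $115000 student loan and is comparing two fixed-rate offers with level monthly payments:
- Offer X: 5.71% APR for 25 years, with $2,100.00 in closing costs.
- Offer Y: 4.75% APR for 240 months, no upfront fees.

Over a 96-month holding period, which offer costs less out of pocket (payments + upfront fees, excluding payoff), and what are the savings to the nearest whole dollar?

Offer X by $56

Offer X: monthly rate = 5.71%/12 = 0.0047583; payment = 115,000 × 0.0047583 / (1 − (1+0.0047583)^−300) = $720.70.
Offer Y: monthly rate = 4.75%/12 = 0.0039583; payment = 115,000 × 0.0039583 / (1 − (1+0.0039583)^−240) = $743.16.
Over 96 months: Offer X costs 96 × $720.70 + $2,100.00 = $71,287.20; Offer Y costs 96 × $743.16 = $71,343.36.
Offer X is cheaper by $71,343.36 − $71,287.20 = $56.16.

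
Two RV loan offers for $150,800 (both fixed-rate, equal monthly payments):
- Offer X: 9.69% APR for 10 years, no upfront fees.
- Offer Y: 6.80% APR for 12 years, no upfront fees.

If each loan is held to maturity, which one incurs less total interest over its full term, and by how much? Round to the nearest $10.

Offer Y by $15,040

Offer X: at 9.69% the monthly rate is 0.0080750, so the payment is 150,800 × 0.0080750 / (1 − 1.0080750^−120) = $1,967.04.
Total interest on Offer X = 120 × $1,967.04 − $150,800 = $85,244.80.
Offer Y: monthly rate = 6.8%/12 = 0.0056667; payment = 150,800 × 0.0056667 / (1 − (1+0.0056667)^−144) = $1,534.77.
Total interest on Offer Y = 144 × $1,534.77 − $150,800 = $70,206.88.
Offer Y is lower by $15,037.92.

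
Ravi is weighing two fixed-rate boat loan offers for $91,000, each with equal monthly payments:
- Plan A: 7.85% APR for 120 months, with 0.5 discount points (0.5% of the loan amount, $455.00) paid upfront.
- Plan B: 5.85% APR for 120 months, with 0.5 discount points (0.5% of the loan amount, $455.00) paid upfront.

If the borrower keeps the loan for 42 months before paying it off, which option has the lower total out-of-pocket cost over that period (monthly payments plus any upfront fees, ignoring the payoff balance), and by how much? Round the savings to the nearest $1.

Plan B by $3,924

Plan A: monthly rate = 7.85%/12 = 0.0065417; payment = 91,000 × 0.0065417 / (1 − (1+0.0065417)^−120) = $1,096.88.
Plan B: at 5.85% the monthly rate is 0.0048750, so the payment is 91,000 × 0.0048750 / (1 − 1.0048750^−120) = $1,003.45.
Over 42 months: Plan A costs 42 × $1,096.88 + $455.00 = $46,523.96; Plan B costs 42 × $1,003.45 + $455.00 = $42,599.90.
Plan B is cheaper by $46,523.96 − $42,599.90 = $3,924.06.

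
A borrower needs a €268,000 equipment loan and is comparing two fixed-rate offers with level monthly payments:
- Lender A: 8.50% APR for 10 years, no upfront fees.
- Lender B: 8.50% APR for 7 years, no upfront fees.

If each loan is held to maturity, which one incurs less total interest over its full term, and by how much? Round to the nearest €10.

Lender A: at 8.50% the monthly rate is 0.0070833, so the payment is 268,000 × 0.0070833 / (1 − 1.0070833^−120) = €3,322.82.
Total interest on Lender A = 120 × €3,322.82 − €268,000 = €130,738.40.
Lender B: at 8.50% the monthly rate is 0.0070833, so the payment is 268,000 × 0.0070833 / (1 − 1.0070833^−84) = €4,244.18.
Total interest on Lender B = 84 × €4,244.18 − €268,000 = €88,511.12.
Lender B is lower by €42,227.28.

Lender B by €42,230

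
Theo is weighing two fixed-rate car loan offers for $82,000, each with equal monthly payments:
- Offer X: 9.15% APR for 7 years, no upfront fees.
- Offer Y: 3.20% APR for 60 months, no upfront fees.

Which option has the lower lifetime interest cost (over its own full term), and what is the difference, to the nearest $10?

Offer X: at 9.15% the monthly rate is 0.0076250, so the payment is 82,000 × 0.0076250 / (1 − 1.0076250^−84) = $1,325.56.
Total interest on Offer X = 84 × $1,325.56 − $82,000 = $29,347.04.
Offer Y: at 3.20% the monthly rate is 0.0026667, so the payment is 82,000 × 0.0026667 / (1 − 1.0026667^−60) = $1,480.73.
Total interest on Offer Y = 60 × $1,480.73 − $82,000 = $6,843.80.
Offer Y is lower by $22,503.24.

Offer Y by $22,500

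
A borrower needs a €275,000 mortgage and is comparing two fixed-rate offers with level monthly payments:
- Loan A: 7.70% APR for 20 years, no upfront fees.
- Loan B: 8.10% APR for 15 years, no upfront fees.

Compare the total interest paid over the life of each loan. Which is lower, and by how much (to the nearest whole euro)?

Loan B by €63,882

Loan A: monthly rate = 7.7%/12 = 0.0064167; payment = 275,000 × 0.0064167 / (1 − (1+0.0064167)^−240) = €2,249.13.
Total interest on Loan A = 240 × €2,249.13 − €275,000 = €264,791.20.
Loan B: monthly rate = 8.1%/12 = 0.0067500; payment = 275,000 × 0.0067500 / (1 − (1+0.0067500)^−180) = €2,643.94.
Total interest on Loan B = 180 × €2,643.94 − €275,000 = €200,909.20.
Loan B is lower by €63,882.00.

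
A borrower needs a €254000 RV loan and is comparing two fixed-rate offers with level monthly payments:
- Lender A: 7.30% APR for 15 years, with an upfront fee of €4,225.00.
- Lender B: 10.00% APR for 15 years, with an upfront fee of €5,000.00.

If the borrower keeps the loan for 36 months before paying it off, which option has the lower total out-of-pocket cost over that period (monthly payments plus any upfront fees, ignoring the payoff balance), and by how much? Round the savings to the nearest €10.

Lender A: monthly rate = 7.3%/12 = 0.0060833; payment = 254,000 × 0.0060833 / (1 − (1+0.0060833)^−180) = €2,325.84.
Lender B: monthly rate = 10%/12 = 0.0083333; payment = 254,000 × 0.0083333 / (1 − (1+0.0083333)^−180) = €2,729.50.
Over 36 months: Lender A costs 36 × €2,325.84 + €4,225.00 = €87,955.24; Lender B costs 36 × €2,729.50 + €5,000.00 = €103,262.00.
Lender A is cheaper by €103,262.00 − €87,955.24 = €15,306.76.

Lender A by €15,310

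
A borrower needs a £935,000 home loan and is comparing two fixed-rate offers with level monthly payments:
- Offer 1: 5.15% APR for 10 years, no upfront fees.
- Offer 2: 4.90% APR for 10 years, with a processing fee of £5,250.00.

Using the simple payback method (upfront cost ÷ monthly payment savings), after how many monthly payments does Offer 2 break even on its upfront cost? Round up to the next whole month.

Offer 1: monthly rate = 5.15%/12 = 0.0042917; payment = 935,000 × 0.0042917 / (1 − (1+0.0042917)^−120) = £9,985.82.
Offer 2: at 4.90% the monthly rate is 0.0040833, so the payment is 935,000 × 0.0040833 / (1 − 1.0040833^−120) = £9,871.49.
Monthly savings = £9,985.82 − £9,871.49 = £114.33.
Break-even = £5,250.00 / £114.33 = 45.92 → 46 months.

46 months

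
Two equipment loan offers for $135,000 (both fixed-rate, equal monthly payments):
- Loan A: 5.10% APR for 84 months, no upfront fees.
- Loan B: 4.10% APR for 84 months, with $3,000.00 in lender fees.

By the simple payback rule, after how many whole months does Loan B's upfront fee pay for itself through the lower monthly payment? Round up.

48 months

Loan A: at 5.10% the monthly rate is 0.0042500, so the payment is 135,000 × 0.0042500 / (1 − 1.0042500^−84) = $1,914.43.
Loan B: monthly rate = 4.1%/12 = 0.0034167; payment = 135,000 × 0.0034167 / (1 − (1+0.0034167)^−84) = $1,851.51.
Monthly savings = $1,914.43 − $1,851.51 = $62.92.
Break-even = $3,000.00 / $62.92 = 47.68 → 48 months.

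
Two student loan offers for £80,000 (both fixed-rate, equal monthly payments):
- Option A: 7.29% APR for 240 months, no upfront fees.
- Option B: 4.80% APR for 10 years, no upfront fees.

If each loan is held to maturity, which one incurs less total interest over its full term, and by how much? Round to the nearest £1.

Option A: monthly rate = 7.29%/12 = 0.0060750; payment = 80,000 × 0.0060750 / (1 − (1+0.0060750)^−240) = £634.24.
Total interest on Option A = 240 × £634.24 − £80,000 = £72,217.60.
Option B: at 4.80% the monthly rate is 0.0040000, so the payment is 80,000 × 0.0040000 / (1 − 1.0040000^−120) = £840.72.
Total interest on Option B = 120 × £840.72 − £80,000 = £20,886.40.
Option B is lower by £51,331.20.

Option B by £51,331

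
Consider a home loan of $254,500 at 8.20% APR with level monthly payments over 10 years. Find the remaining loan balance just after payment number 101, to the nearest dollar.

With monthly rate i = 8.2%/12 = 0.0068333, the balance after k of n payments is P · [(1+i)^n − (1+i)^k] / [(1+i)^n − 1].
(1+0.0068333)^120 = 2.26417631 and (1+0.0068333)^101 = 1.98937254, so the balance is 254,500 × (2.26417631 − 1.98937254) / (2.26417631 − 1) = $55,322.63.

$55,323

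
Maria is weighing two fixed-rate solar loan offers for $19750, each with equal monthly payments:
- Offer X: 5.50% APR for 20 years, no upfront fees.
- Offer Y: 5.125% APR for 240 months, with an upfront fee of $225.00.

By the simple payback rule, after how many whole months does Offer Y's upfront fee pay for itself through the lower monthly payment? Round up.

Offer X: at 5.50% the monthly rate is 0.0045833, so the payment is 19,750 × 0.0045833 / (1 − 1.0045833^−240) = $135.86.
Offer Y: at 5.125% the monthly rate is 0.0042708, so the payment is 19,750 × 0.0042708 / (1 − 1.0042708^−240) = $131.71.
Monthly savings = $135.86 − $131.71 = $4.15.
Break-even = $225.00 / $4.15 = 54.22 → 55 months.

55 months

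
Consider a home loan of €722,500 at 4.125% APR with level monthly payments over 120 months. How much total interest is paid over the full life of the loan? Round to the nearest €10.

Monthly rate = 4.125%/12 = 0.0034375; payment = 722,500 × 0.0034375 / (1 − (1+0.0034375)^−120) = €7,357.96.
Total paid = 120 × €7,357.96 = €882,955.20; interest = €882,955.20 − €722,500 = €160,455.20.

€160,460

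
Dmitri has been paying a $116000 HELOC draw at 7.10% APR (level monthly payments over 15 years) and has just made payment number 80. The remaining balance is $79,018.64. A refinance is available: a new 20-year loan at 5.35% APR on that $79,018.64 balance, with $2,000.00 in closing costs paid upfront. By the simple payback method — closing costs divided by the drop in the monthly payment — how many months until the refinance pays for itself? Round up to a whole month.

4 months

Current payment = 116,000 × 7.1%/12 / (1 − (1+0.0059167)^−180) = $1,049.14.
Refinanced payment = 79,018.64 × 0.0044583 / (1 − (1+0.0044583)^−240) = $536.89.
Monthly savings = $1,049.14 − $536.89 = $512.25.
Break-even = $2,000.00 / $512.25 = 3.90 → 4 months.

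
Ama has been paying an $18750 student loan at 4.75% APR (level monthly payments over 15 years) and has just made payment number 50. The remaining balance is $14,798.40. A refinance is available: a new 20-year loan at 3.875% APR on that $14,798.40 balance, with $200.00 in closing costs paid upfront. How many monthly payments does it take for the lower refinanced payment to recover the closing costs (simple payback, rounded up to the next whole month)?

Current payment = 18,750 × 4.75%/12 / (1 − (1+0.0039583)^−180) = $145.84.
Refinanced payment = 14,798.40 × 0.0032292 / (1 − (1+0.0032292)^−240) = $88.70.
Monthly savings = $145.84 − $88.70 = $57.14.
Break-even = $200.00 / $57.14 = 3.50 → 4 months.

4 months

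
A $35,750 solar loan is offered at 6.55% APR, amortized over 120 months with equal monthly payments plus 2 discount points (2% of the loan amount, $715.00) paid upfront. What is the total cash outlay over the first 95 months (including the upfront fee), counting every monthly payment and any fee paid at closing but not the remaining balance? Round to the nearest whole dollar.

$39,365

Monthly rate = 6.55%/12 = 0.0054583; payment = 35,750 × 0.0054583 / (1 − (1+0.0054583)^−120) = $406.84.
Total outlay = 95 × $406.84 + $715.00 = $39,364.80.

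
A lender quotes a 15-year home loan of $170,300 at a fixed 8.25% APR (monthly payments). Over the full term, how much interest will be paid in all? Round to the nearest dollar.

Monthly rate = 8.25%/12 = 0.0068750; payment = 170,300 × 0.0068750 / (1 − (1+0.0068750)^−180) = $1,652.15.
Total paid = 180 × $1,652.15 = $297,387.00; interest = $297,387.00 − $170,300 = $127,087.00.

$127,087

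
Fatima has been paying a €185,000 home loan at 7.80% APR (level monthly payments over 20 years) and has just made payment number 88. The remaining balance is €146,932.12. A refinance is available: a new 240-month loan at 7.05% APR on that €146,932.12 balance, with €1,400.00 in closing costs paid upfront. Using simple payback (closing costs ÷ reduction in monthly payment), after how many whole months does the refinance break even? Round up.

4 months

Current payment = 185,000 × 7.8%/12 / (1 − (1+0.0065000)^−240) = €1,524.47.
Refinanced payment = 146,932.12 × 0.0058750 / (1 − (1+0.0058750)^−240) = €1,143.58.
Monthly savings = €1,524.47 − €1,143.58 = €380.89.
Break-even = €1,400.00 / €380.89 = 3.68 → 4 months.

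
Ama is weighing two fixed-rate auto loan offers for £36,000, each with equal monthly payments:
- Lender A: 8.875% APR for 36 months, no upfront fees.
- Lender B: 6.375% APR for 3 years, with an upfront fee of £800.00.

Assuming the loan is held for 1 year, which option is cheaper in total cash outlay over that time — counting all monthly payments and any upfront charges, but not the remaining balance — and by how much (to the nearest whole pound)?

Lender A by £303

Lender A: at 8.875% the monthly rate is 0.0073958, so the payment is 36,000 × 0.0073958 / (1 − 1.0073958^−36) = £1,142.70.
Lender B: at 6.375% the monthly rate is 0.0053125, so the payment is 36,000 × 0.0053125 / (1 − 1.0053125^−36) = £1,101.32.
Over 12 months: Lender A costs 12 × £1,142.70 = £13,712.40; Lender B costs 12 × £1,101.32 + £800.00 = £14,015.84.
Lender A is cheaper by £14,015.84 − £13,712.40 = £303.44.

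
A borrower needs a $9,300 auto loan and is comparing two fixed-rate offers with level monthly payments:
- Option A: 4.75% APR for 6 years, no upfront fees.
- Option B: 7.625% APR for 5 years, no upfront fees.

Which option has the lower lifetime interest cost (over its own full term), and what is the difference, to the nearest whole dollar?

Option A by $508

Option A: monthly rate = 4.75%/12 = 0.0039583; payment = 9,300 × 0.0039583 / (1 − (1+0.0039583)^−72) = $148.70.
Total interest on Option A = 72 × $148.70 − $9,300 = $1,406.40.
Option B: at 7.625% the monthly rate is 0.0063542, so the payment is 9,300 × 0.0063542 / (1 − 1.0063542^−60) = $186.91.
Total interest on Option B = 60 × $186.91 − $9,300 = $1,914.60.
Option A is lower by $508.20.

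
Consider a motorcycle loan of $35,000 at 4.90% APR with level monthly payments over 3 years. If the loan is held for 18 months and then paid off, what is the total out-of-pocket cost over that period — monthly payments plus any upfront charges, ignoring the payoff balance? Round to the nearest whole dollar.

$18,853

At 4.90% the monthly rate is 0.0040833, so the payment is 35,000 × 0.0040833 / (1 − 1.0040833^−36) = $1,047.41.
Total outlay = 18 × $1,047.41 = $18,853.38.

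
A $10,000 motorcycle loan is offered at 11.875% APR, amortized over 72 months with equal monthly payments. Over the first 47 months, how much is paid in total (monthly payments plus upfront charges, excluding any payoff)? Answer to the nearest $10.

At 11.875% the monthly rate is 0.0098958, so the payment is 10,000 × 0.0098958 / (1 − 1.0098958^−72) = $194.85.
Total outlay = 47 × $194.85 = $9,157.95.

$9,160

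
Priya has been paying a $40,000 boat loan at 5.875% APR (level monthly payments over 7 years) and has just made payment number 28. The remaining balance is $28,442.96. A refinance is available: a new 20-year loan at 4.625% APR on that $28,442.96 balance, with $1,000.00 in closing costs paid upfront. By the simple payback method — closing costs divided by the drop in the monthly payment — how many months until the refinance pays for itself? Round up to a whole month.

3 months

Current payment = 40,000 × 5.875%/12 / (1 − (1+0.0048958)^−84) = $581.95.
Refinanced payment = 28,442.96 × 0.0038542 / (1 − (1+0.0038542)^−240) = $181.87.
Monthly savings = $581.95 − $181.87 = $400.08.
Break-even = $1,000.00 / $400.08 = 2.50 → 3 months.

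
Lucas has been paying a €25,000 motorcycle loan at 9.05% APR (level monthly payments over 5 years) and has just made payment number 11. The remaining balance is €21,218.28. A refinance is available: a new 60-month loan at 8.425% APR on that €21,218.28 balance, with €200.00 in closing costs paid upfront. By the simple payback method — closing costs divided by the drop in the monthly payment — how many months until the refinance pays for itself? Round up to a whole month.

Current payment = 25,000 × 9.05%/12 / (1 − (1+0.0075417)^−60) = €519.57.
Refinanced payment = 21,218.28 × 0.0070208 / (1 − (1+0.0070208)^−60) = €434.56.
Monthly savings = €519.57 − €434.56 = €85.01.
Break-even = €200.00 / €85.01 = 2.35 → 3 months.

3 months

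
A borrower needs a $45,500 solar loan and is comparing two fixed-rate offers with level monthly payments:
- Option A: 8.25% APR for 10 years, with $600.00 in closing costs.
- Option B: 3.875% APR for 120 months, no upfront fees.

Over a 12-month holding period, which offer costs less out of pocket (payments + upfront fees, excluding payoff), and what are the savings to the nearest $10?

Option B by $1,800

Option A: monthly rate = 8.25%/12 = 0.0068750; payment = 45,500 × 0.0068750 / (1 − (1+0.0068750)^−120) = $558.07.
Option B: monthly rate = 3.875%/12 = 0.0032292; payment = 45,500 × 0.0032292 / (1 − (1+0.0032292)^−120) = $457.97.
Over 12 months: Option A costs 12 × $558.07 + $600.00 = $7,296.84; Option B costs 12 × $457.97 = $5,495.64.
Option B is cheaper by $7,296.84 − $5,495.64 = $1,801.20.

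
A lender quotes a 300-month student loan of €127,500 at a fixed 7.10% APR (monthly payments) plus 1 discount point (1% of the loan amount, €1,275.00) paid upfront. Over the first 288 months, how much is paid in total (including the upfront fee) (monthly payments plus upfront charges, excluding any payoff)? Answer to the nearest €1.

€263,151

Monthly rate = 7.1%/12 = 0.0059167; payment = 127,500 × 0.0059167 / (1 − (1+0.0059167)^−300) = €909.29.
Total outlay = 288 × €909.29 + €1,275.00 = €263,150.52.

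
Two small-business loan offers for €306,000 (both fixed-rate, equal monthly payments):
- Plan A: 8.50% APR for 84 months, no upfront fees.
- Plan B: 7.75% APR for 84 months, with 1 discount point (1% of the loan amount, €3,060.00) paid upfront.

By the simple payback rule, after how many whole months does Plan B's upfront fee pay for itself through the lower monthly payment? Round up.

27 months

Plan A: monthly rate = 8.5%/12 = 0.0070833; payment = 306,000 × 0.0070833 / (1 − (1+0.0070833)^−84) = €4,845.96.
Plan B: at 7.75% the monthly rate is 0.0064583, so the payment is 306,000 × 0.0064583 / (1 − 1.0064583^−84) = €4,731.36.
Monthly savings = €4,845.96 − €4,731.36 = €114.60.
Break-even = €3,060.00 / €114.60 = 26.70 → 27 months.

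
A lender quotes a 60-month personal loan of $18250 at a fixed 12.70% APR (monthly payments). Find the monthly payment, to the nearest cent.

At 12.70% the monthly rate is 0.0105833, so the payment is 18,250 × 0.0105833 / (1 − 1.0105833^−60) = $412.45.

$412.45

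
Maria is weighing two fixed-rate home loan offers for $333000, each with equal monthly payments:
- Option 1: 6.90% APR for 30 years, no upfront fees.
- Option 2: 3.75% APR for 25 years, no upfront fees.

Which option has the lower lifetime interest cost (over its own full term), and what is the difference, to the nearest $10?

Option 1: at 6.90% the monthly rate is 0.0057500, so the payment is 333,000 × 0.0057500 / (1 − 1.0057500^−360) = $2,193.14.
Total interest on Option 1 = 360 × $2,193.14 − $333,000 = $456,530.40.
Option 2: at 3.75% the monthly rate is 0.0031250, so the payment is 333,000 × 0.0031250 / (1 − 1.0031250^−300) = $1,712.06.
Total interest on Option 2 = 300 × $1,712.06 − $333,000 = $180,618.00.
Option 2 is lower by $275,912.40.

Option 2 by $275,910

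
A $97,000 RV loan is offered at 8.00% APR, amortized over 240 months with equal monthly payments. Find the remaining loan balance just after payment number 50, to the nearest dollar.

With monthly rate i = 8%/12 = 0.0066667, the balance after k of n payments is P · [(1+i)^n − (1+i)^k] / [(1+i)^n − 1].
(1+0.0066667)^240 = 4.92680277 and (1+0.0066667)^50 = 1.39406946, so the balance is 97,000 × (4.92680277 − 1.39406946) / (4.92680277 − 1) = $87,265.68.

$87,266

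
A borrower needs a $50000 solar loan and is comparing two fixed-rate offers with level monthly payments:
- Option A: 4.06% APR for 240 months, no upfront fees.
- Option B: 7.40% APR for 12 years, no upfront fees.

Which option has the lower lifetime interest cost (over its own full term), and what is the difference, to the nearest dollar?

Option A: at 4.06% the monthly rate is 0.0033833, so the payment is 50,000 × 0.0033833 / (1 − 1.0033833^−240) = $304.57.
Total interest on Option A = 240 × $304.57 − $50,000 = $23,096.80.
Option B: monthly rate = 7.4%/12 = 0.0061667; payment = 50,000 × 0.0061667 / (1 − (1+0.0061667)^−144) = $524.91.
Total interest on Option B = 144 × $524.91 − $50,000 = $25,587.04.
Option A is lower by $2,490.24.

Option A by $2,490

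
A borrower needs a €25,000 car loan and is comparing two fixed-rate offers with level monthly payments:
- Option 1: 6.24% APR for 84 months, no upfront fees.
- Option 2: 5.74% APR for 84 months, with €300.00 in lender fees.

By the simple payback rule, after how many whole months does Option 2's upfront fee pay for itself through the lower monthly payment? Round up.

51 months

Option 1: at 6.24% the monthly rate is 0.0052000, so the payment is 25,000 × 0.0052000 / (1 − 1.0052000^−84) = €368.10.
Option 2: monthly rate = 5.74%/12 = 0.0047833; payment = 25,000 × 0.0047833 / (1 − (1+0.0047833)^−84) = €362.11.
Monthly savings = €368.10 − €362.11 = €5.99.
Break-even = €300.00 / €5.99 = 50.08 → 51 months.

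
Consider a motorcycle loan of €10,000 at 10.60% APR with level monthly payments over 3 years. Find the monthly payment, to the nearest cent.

Monthly rate = 10.6%/12 = 0.0088333; payment = 10,000 × 0.0088333 / (1 − (1+0.0088333)^−36) = €325.50.

€325.50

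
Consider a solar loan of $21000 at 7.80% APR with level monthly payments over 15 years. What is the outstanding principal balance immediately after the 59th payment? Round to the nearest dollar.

With monthly rate i = 7.8%/12 = 0.0065000, the balance after k of n payments is P · [(1+i)^n − (1+i)^k] / [(1+i)^n − 1].
(1+0.0065000)^180 = 3.20981691 and (1+0.0065000)^59 = 1.46559162, so the balance is 21,000 × (3.20981691 − 1.46559162) / (3.20981691 − 1) = $16,575.46.

$16,575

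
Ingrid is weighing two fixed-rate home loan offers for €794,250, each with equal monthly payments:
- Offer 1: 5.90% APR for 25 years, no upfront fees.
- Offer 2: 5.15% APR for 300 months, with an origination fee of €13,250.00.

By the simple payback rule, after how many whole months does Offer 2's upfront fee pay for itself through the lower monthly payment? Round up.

38 months

Offer 1: at 5.90% the monthly rate is 0.0049167, so the payment is 794,250 × 0.0049167 / (1 − 1.0049167^−300) = €5,068.92.
Offer 2: at 5.15% the monthly rate is 0.0042917, so the payment is 794,250 × 0.0042917 / (1 − 1.0042917^−300) = €4,712.78.
Monthly savings = €5,068.92 − €4,712.78 = €356.14.
Break-even = €13,250.00 / €356.14 = 37.20 → 38 months.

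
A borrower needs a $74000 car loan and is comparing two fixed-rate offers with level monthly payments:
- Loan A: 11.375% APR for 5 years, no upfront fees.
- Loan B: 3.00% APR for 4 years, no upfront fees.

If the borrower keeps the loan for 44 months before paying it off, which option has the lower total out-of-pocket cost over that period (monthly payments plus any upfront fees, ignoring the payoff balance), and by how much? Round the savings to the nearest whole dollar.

Loan A: monthly rate = 11.375%/12 = 0.0094792; payment = 74,000 × 0.0094792 / (1 − (1+0.0094792)^−60) = $1,622.81.
Loan B: monthly rate = 3%/12 = 0.0025000; payment = 74,000 × 0.0025000 / (1 − (1+0.0025000)^−48) = $1,637.94.
Over 44 months: Loan A costs 44 × $1,622.81 = $71,403.64; Loan B costs 44 × $1,637.94 = $72,069.36.
Loan A is cheaper by $72,069.36 − $71,403.64 = $665.72.

Loan A by $666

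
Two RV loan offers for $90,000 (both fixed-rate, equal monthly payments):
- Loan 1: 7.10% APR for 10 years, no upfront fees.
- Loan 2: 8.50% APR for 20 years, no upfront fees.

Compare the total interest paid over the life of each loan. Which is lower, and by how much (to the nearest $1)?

Loan 1: monthly rate = 7.1%/12 = 0.0059167; payment = 90,000 × 0.0059167 / (1 − (1+0.0059167)^−120) = $1,049.62.
Total interest on Loan 1 = 120 × $1,049.62 − $90,000 = $35,954.40.
Loan 2: at 8.50% the monthly rate is 0.0070833, so the payment is 90,000 × 0.0070833 / (1 − 1.0070833^−240) = $781.04.
Total interest on Loan 2 = 240 × $781.04 − $90,000 = $97,449.60.
Loan 1 is lower by $61,495.20.

Loan 1 by $61,495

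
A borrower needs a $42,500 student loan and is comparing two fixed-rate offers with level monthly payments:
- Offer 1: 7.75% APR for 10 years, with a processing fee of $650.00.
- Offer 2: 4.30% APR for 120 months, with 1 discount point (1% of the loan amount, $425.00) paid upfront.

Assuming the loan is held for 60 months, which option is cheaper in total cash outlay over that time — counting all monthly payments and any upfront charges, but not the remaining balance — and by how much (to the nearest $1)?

Offer 2 by $4,645

Offer 1: at 7.75% the monthly rate is 0.0064583, so the payment is 42,500 × 0.0064583 / (1 − 1.0064583^−120) = $510.05.
Offer 2: monthly rate = 4.3%/12 = 0.0035833; payment = 42,500 × 0.0035833 / (1 − (1+0.0035833)^−120) = $436.38.
Over 60 months: Offer 1 costs 60 × $510.05 + $650.00 = $31,253.00; Offer 2 costs 60 × $436.38 + $425.00 = $26,607.80.
Offer 2 is cheaper by $31,253.00 − $26,607.80 = $4,645.20.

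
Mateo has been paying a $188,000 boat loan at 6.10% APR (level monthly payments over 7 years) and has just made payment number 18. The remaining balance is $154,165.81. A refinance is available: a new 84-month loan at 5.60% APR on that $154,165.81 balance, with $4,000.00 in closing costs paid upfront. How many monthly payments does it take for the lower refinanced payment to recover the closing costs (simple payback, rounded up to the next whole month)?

8 months

Current payment = 188,000 × 6.1%/12 / (1 − (1+0.0050833)^−84) = $2,755.43.
Refinanced payment = 154,165.81 × 0.0046667 / (1 − (1+0.0046667)^−84) = $2,222.69.
Monthly savings = $2,755.43 − $2,222.69 = $532.74.
Break-even = $4,000.00 / $532.74 = 7.51 → 8 months.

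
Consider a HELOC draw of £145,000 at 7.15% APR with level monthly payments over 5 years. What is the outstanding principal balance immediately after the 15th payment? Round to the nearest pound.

With monthly rate i = 7.15%/12 = 0.0059583, the balance after k of n payments is P · [(1+i)^n − (1+i)^k] / [(1+i)^n − 1].
(1+0.0059583)^60 = 1.42823463 and (1+0.0059583)^15 = 1.09320067, so the balance is 145,000 × (1.42823463 − 1.09320067) / (1.42823463 − 1) = £113,442.31.

£113,442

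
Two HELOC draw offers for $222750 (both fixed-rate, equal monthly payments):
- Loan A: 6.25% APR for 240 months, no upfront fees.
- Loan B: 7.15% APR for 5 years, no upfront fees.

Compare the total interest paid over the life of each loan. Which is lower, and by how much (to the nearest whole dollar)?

Loan B by $125,164

Loan A: at 6.25% the monthly rate is 0.0052083, so the payment is 222,750 × 0.0052083 / (1 − 1.0052083^−240) = $1,628.14.
Total interest on Loan A = 240 × $1,628.14 − $222,750 = $168,003.60.
Loan B: monthly rate = 7.15%/12 = 0.0059583; payment = 222,750 × 0.0059583 / (1 − (1+0.0059583)^−60) = $4,426.50.
Total interest on Loan B = 60 × $4,426.50 − $222,750 = $42,840.00.
Loan B is lower by $125,163.60.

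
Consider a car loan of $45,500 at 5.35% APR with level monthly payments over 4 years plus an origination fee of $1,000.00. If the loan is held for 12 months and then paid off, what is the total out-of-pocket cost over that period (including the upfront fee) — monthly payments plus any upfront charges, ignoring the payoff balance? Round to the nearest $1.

$13,661

At 5.35% the monthly rate is 0.0044583, so the payment is 45,500 × 0.0044583 / (1 − 1.0044583^−48) = $1,055.06.
Total outlay = 12 × $1,055.06 + $1,000.00 = $13,660.72.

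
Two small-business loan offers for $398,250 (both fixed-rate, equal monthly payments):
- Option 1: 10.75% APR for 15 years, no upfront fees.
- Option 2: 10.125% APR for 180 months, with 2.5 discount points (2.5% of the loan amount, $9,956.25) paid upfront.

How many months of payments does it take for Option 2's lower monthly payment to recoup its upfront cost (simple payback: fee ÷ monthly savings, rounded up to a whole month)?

65 months

Option 1: monthly rate = 10.75%/12 = 0.0089583; payment = 398,250 × 0.0089583 / (1 − (1+0.0089583)^−180) = $4,464.18.
Option 2: monthly rate = 10.125%/12 = 0.0084375; payment = 398,250 × 0.0084375 / (1 − (1+0.0084375)^−180) = $4,310.12.
Monthly savings = $4,464.18 − $4,310.12 = $154.06.
Break-even = $9,956.25 / $154.06 = 64.63 → 65 months.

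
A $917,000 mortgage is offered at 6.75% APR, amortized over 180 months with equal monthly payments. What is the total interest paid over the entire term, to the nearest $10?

$543,630

Monthly rate = 6.75%/12 = 0.0056250; payment = 917,000 × 0.0056250 / (1 − (1+0.0056250)^−180) = $8,114.62.
Total paid = 180 × $8,114.62 = $1,460,631.60; interest = $1,460,631.60 − $917,000 = $543,631.60.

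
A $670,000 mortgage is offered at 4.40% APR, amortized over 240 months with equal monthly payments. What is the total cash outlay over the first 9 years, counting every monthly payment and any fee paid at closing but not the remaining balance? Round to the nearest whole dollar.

Monthly rate = 4.4%/12 = 0.0036667; payment = 670,000 × 0.0036667 / (1 − (1+0.0036667)^−240) = $4,202.67.
Total outlay = 108 × $4,202.67 = $453,888.36.

$453,888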